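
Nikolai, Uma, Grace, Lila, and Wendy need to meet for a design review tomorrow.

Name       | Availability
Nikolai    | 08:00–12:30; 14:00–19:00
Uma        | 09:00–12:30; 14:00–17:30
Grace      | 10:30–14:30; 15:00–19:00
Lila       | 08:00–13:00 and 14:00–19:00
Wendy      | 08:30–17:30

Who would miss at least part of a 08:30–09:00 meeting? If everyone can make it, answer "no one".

Grace, Uma

Nikolai: free for 08:30-09:00. Uma: not fully free for 08:30-09:00. Grace: not fully free for 08:30-09:00. Lila: free for 08:30-09:00. Wendy: free for 08:30-09:00.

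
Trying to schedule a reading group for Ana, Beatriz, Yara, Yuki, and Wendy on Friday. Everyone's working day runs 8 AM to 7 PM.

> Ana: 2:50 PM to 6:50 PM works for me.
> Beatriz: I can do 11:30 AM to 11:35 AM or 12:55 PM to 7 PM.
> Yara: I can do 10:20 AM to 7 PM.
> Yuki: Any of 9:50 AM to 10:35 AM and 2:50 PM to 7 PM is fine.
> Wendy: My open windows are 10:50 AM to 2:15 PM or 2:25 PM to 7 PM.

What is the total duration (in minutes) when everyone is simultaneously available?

240

Ana ∩ Beatriz: 14:50-18:50.
Ana ∩ Beatriz ∩ Yara: 14:50-18:50.
Ana ∩ Beatriz ∩ Yara ∩ Yuki: 14:50-18:50.
Ana ∩ Beatriz ∩ Yara ∩ Yuki ∩ Wendy: 14:50-18:50.
That's a single block of 240 minutes.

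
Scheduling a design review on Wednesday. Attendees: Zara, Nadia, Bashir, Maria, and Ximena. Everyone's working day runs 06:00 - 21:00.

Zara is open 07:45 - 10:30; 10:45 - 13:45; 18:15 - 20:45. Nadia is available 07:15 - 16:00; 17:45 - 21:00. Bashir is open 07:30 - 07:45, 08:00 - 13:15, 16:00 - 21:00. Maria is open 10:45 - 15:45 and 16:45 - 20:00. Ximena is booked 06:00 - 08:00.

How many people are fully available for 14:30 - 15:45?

Zara free: 07:45-10:30, 10:45-13:45, 18:15-20:45.
Nadia free: 07:15-16:00, 17:45-21:00.
Bashir free: 07:30-07:45, 08:00-13:15, 16:00-21:00.
Maria free: 10:45-15:45, 16:45-20:00.
Ximena free: 08:00-21:00 (invert busy blocks within the working day).
Nadia, Maria, and Ximena can make the full 14:30-15:45 slot — that's 3.

3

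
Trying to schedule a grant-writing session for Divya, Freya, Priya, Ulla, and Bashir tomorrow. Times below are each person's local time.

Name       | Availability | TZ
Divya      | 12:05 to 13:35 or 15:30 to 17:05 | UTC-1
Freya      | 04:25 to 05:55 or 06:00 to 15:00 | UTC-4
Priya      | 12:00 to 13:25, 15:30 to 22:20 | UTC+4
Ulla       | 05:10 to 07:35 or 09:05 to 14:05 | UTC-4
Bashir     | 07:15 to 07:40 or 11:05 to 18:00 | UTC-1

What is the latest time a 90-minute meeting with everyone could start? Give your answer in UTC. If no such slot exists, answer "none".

16:35

Divya in UTC: 13:05-14:35, 16:30-18:05 (add 1h to convert from UTC-1).
Freya in UTC: 08:25-09:55, 10:00-19:00 (add 4h to convert from UTC-4).
Priya in UTC: 08:00-09:25, 11:30-18:20 (subtract 4h to convert from UTC+4).
Ulla in UTC: 09:10-11:35, 13:05-18:05 (add 4h to convert from UTC-4).
Bashir in UTC: 08:15-08:40, 12:05-19:00 (add 1h to convert from UTC-1).
Divya ∩ Freya: 13:05-14:35, 16:30-18:05.
Divya ∩ Freya ∩ Priya: 13:05-14:35, 16:30-18:05.
Divya ∩ Freya ∩ Priya ∩ Ulla: 13:05-14:35, 16:30-18:05.
Divya ∩ Freya ∩ Priya ∩ Ulla ∩ Bashir: 13:05-14:35, 16:30-18:05.
The last common window of at least 90 minutes is 16:30-18:05; a 90-minute meeting can start as late as 16:35 and still end by 18:05.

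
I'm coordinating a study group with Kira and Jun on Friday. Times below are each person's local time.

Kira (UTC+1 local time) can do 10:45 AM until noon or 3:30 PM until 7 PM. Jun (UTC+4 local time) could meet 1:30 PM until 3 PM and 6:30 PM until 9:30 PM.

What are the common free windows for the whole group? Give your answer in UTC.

Kira in UTC: 09:45-11:00, 14:30-18:00 (subtract 1h to convert from UTC+1).
Jun in UTC: 09:30-11:00, 14:30-17:30 (subtract 4h to convert from UTC+4).
Kira ∩ Jun: 09:45-11:00, 14:30-17:30.

09:45-11:00, 14:30-17:30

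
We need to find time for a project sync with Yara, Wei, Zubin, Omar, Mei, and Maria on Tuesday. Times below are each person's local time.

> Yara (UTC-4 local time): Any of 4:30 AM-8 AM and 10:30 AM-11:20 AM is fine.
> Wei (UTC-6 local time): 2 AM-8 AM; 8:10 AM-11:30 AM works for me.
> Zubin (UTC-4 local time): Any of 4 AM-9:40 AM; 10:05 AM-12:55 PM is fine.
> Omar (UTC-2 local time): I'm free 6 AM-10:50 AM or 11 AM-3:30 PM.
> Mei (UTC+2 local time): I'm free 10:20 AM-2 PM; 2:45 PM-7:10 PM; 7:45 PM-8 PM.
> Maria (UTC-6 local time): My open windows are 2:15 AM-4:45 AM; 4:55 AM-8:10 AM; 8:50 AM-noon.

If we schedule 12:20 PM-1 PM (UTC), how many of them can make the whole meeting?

3

Yara in UTC: 08:30-12:00, 14:30-15:20 (add 4h to convert from UTC-4).
Wei in UTC: 08:00-14:00, 14:10-17:30 (add 6h to convert from UTC-6).
Zubin in UTC: 08:00-13:40, 14:05-16:55 (add 4h to convert from UTC-4).
Omar in UTC: 08:00-12:50, 13:00-17:30 (add 2h to convert from UTC-2).
Mei in UTC: 08:20-12:00, 12:45-17:10, 17:45-18:00 (subtract 2h to convert from UTC+2).
Maria in UTC: 08:15-10:45, 10:55-14:10, 14:50-18:00 (add 6h to convert from UTC-6).
Wei, Zubin, and Maria can make the full 12:20-13:00 slot — that's 3.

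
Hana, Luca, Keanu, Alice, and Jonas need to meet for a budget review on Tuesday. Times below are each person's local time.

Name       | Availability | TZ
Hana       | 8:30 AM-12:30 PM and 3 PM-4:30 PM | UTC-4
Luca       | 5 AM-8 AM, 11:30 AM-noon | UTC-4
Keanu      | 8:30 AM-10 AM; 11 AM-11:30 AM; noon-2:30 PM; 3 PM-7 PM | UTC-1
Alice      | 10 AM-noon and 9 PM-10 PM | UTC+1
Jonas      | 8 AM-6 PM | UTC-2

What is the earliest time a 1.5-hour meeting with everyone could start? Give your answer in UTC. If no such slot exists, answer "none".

none

Hana in UTC: 12:30-16:30, 19:00-20:30 (add 4h to convert from UTC-4).
Luca in UTC: 09:00-12:00, 15:30-16:00 (add 4h to convert from UTC-4).
Keanu in UTC: 09:30-11:00, 12:00-12:30, 13:00-15:30, 16:00-20:00 (add 1h to convert from UTC-1).
Alice in UTC: 09:00-11:00, 20:00-21:00 (subtract 1h to convert from UTC+1).
Jonas in UTC: 10:00-20:00 (add 2h to convert from UTC-2).
Hana ∩ Luca: 15:30-16:00.
Hana ∩ Luca ∩ Keanu: ∅.
Hana ∩ Luca ∩ Keanu ∩ Alice: ∅.
Hana ∩ Luca ∩ Keanu ∩ Alice ∩ Jonas: ∅.
There is no time when everyone is free.
No common window is at least 90 minutes long.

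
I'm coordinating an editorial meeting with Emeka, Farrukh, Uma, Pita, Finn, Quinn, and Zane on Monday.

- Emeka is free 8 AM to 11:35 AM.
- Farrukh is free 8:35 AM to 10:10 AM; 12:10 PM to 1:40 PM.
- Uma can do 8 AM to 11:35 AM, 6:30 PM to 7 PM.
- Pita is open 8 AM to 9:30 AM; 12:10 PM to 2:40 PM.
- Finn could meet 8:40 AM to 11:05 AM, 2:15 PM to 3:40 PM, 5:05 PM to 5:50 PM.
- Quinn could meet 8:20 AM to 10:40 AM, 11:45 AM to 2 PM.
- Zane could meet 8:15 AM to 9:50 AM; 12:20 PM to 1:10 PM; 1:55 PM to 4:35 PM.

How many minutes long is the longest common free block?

50

Emeka ∩ Farrukh: 08:35-10:10.
Emeka ∩ Farrukh ∩ Uma: 08:35-10:10.
Emeka ∩ Farrukh ∩ Uma ∩ Pita: 08:35-09:30.
Emeka ∩ Farrukh ∩ Uma ∩ Pita ∩ Finn: 08:40-09:30.
Emeka ∩ Farrukh ∩ Uma ∩ Pita ∩ Finn ∩ Quinn: 08:40-09:30.
Emeka ∩ Farrukh ∩ Uma ∩ Pita ∩ Finn ∩ Quinn ∩ Zane: 08:40-09:30.
The longest is 08:40-09:30 at 50 minutes.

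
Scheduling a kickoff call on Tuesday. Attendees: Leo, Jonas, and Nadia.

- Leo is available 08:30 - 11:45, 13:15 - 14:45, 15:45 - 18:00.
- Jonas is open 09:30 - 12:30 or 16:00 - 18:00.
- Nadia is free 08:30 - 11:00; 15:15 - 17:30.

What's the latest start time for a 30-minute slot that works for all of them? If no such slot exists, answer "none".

17:00

Leo ∩ Jonas: 09:30-11:45, 16:00-18:00.
Leo ∩ Jonas ∩ Nadia: 09:30-11:00, 16:00-17:30.
The last common window of at least 30 minutes is 16:00-17:30; a 30-minute meeting can start as late as 17:00 and still end by 17:30.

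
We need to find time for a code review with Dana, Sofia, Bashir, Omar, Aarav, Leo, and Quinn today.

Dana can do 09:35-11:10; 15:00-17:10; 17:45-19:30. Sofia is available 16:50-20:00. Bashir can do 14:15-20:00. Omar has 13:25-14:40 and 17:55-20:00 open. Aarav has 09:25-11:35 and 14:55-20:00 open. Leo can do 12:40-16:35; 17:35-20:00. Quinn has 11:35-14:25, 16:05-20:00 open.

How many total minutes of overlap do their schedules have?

95

Dana ∩ Sofia: 16:50-17:10, 17:45-19:30.
Dana ∩ Sofia ∩ Bashir: 16:50-17:10, 17:45-19:30.
Dana ∩ Sofia ∩ Bashir ∩ Omar: 17:55-19:30.
Dana ∩ Sofia ∩ Bashir ∩ Omar ∩ Aarav: 17:55-19:30.
Dana ∩ Sofia ∩ Bashir ∩ Omar ∩ Aarav ∩ Leo: 17:55-19:30.
Dana ∩ Sofia ∩ Bashir ∩ Omar ∩ Aarav ∩ Leo ∩ Quinn: 17:55-19:30.
That's a single block of 95 minutes.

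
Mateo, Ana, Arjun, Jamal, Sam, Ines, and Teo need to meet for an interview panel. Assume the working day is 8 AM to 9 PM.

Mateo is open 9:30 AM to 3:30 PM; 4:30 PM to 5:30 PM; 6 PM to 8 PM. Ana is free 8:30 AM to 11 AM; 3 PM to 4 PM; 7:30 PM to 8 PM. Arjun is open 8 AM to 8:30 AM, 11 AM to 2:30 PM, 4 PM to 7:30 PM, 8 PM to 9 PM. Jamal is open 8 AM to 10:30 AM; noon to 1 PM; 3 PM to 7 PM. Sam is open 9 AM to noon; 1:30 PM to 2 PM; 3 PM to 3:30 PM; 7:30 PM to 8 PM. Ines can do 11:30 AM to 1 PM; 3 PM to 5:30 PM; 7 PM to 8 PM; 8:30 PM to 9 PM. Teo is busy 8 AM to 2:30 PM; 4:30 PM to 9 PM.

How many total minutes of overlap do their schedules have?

Mateo free: 09:30-15:30, 16:30-17:30, 18:00-20:00.
Ana free: 08:30-11:00, 15:00-16:00, 19:30-20:00.
Arjun free: 08:00-08:30, 11:00-14:30, 16:00-19:30, 20:00-21:00.
Jamal free: 08:00-10:30, 12:00-13:00, 15:00-19:00.
Sam free: 09:00-12:00, 13:30-14:00, 15:00-15:30, 19:30-20:00.
Ines free: 11:30-13:00, 15:00-17:30, 19:00-20:00, 20:30-21:00.
Teo free: 14:30-16:30 (invert busy blocks within the working day).
Mateo ∩ Ana: 09:30-11:00, 15:00-15:30, 19:30-20:00.
Mateo ∩ Ana ∩ Arjun: ∅.
Mateo ∩ Ana ∩ Arjun ∩ Jamal: ∅.
Mateo ∩ Ana ∩ Arjun ∩ Jamal ∩ Sam: ∅.
Mateo ∩ Ana ∩ Arjun ∩ Jamal ∩ Sam ∩ Ines: ∅.
Mateo ∩ Ana ∩ Arjun ∩ Jamal ∩ Sam ∩ Ines ∩ Teo: ∅.
There is no time when everyone is free.
There is no common window, so the total is 0 minutes.

0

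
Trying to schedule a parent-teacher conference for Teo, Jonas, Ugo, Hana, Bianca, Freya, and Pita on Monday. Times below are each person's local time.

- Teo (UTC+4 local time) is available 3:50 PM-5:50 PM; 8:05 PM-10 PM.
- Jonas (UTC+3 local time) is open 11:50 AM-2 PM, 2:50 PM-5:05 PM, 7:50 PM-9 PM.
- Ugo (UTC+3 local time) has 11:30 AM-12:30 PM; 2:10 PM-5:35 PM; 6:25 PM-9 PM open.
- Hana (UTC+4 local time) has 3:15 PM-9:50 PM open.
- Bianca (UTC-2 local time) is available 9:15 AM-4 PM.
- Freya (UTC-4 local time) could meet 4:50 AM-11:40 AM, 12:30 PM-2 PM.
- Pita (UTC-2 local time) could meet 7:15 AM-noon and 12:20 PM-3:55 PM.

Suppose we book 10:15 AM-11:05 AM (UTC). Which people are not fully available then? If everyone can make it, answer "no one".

Bianca, Hana, Jonas, Teo, Ugo

Teo in UTC: 11:50-13:50, 16:05-18:00 (subtract 4h to convert from UTC+4).
Jonas in UTC: 08:50-11:00, 11:50-14:05, 16:50-18:00 (subtract 3h to convert from UTC+3).
Ugo in UTC: 08:30-09:30, 11:10-14:35, 15:25-18:00 (subtract 3h to convert from UTC+3).
Hana in UTC: 11:15-17:50 (subtract 4h to convert from UTC+4).
Bianca in UTC: 11:15-18:00 (add 2h to convert from UTC-2).
Freya in UTC: 08:50-15:40, 16:30-18:00 (add 4h to convert from UTC-4).
Pita in UTC: 09:15-14:00, 14:20-17:55 (add 2h to convert from UTC-2).
Teo: not fully free for 10:15-11:05. Jonas: not fully free for 10:15-11:05. Ugo: not fully free for 10:15-11:05. Hana: not fully free for 10:15-11:05. Bianca: not fully free for 10:15-11:05. Freya: free for 10:15-11:05. Pita: free for 10:15-11:05.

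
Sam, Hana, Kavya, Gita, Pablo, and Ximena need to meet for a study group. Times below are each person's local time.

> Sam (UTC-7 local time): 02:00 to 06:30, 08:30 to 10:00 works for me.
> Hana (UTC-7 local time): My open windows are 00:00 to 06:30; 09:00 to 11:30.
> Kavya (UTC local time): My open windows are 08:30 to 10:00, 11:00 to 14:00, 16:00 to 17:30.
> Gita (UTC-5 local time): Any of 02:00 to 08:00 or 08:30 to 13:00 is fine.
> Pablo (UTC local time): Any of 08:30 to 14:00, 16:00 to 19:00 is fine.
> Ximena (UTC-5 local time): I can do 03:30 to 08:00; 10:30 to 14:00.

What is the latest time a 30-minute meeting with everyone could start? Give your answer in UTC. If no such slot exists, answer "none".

Sam in UTC: 09:00-13:30, 15:30-17:00 (add 7h to convert from UTC-7).
Hana in UTC: 07:00-13:30, 16:00-18:30 (add 7h to convert from UTC-7).
Kavya in UTC: 08:30-10:00, 11:00-14:00, 16:00-17:30.
Gita in UTC: 07:00-13:00, 13:30-18:00 (add 5h to convert from UTC-5).
Pablo in UTC: 08:30-14:00, 16:00-19:00.
Ximena in UTC: 08:30-13:00, 15:30-19:00 (add 5h to convert from UTC-5).
Sam ∩ Hana: 09:00-13:30, 16:00-17:00.
Sam ∩ Hana ∩ Kavya: 09:00-10:00, 11:00-13:30, 16:00-17:00.
Sam ∩ Hana ∩ Kavya ∩ Gita: 09:00-10:00, 11:00-13:00, 16:00-17:00.
Sam ∩ Hana ∩ Kavya ∩ Gita ∩ Pablo: 09:00-10:00, 11:00-13:00, 16:00-17:00.
Sam ∩ Hana ∩ Kavya ∩ Gita ∩ Pablo ∩ Ximena: 09:00-10:00, 11:00-13:00, 16:00-17:00.
The last common window of at least 30 minutes is 16:00-17:00; a 30-minute meeting can start as late as 16:30 and still end by 17:00.

16:30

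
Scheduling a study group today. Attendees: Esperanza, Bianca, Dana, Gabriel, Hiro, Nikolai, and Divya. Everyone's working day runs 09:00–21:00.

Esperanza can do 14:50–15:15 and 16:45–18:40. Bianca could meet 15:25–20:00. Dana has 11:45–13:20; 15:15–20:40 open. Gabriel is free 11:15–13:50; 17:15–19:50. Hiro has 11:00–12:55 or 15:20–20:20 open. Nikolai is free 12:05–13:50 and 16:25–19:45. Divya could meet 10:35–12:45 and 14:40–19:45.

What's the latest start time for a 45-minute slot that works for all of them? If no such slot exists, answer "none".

17:55

Esperanza ∩ Bianca: 16:45-18:40.
Esperanza ∩ Bianca ∩ Dana: 16:45-18:40.
Esperanza ∩ Bianca ∩ Dana ∩ Gabriel: 17:15-18:40.
Esperanza ∩ Bianca ∩ Dana ∩ Gabriel ∩ Hiro: 17:15-18:40.
Esperanza ∩ Bianca ∩ Dana ∩ Gabriel ∩ Hiro ∩ Nikolai: 17:15-18:40.
Esperanza ∩ Bianca ∩ Dana ∩ Gabriel ∩ Hiro ∩ Nikolai ∩ Divya: 17:15-18:40.
So the common availability across everyone is 17:15-18:40.
The last common window of at least 45 minutes is 17:15-18:40; a 45-minute meeting can start as late as 17:55 and still end by 18:40.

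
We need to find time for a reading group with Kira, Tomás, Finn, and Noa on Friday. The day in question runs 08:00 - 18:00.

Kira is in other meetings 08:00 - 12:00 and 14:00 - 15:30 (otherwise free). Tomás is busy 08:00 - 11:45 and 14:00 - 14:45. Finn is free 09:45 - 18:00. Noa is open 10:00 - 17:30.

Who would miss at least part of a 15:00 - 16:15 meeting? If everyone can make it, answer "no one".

Kira free: 12:00-14:00, 15:30-18:00 (invert busy blocks within the working day).
Tomás free: 11:45-14:00, 14:45-18:00 (invert busy blocks within the working day).
Finn free: 09:45-18:00.
Noa free: 10:00-17:30.
Kira: not fully free for 15:00-16:15. Tomás: free for 15:00-16:15. Finn: free for 15:00-16:15. Noa: free for 15:00-16:15.

Kira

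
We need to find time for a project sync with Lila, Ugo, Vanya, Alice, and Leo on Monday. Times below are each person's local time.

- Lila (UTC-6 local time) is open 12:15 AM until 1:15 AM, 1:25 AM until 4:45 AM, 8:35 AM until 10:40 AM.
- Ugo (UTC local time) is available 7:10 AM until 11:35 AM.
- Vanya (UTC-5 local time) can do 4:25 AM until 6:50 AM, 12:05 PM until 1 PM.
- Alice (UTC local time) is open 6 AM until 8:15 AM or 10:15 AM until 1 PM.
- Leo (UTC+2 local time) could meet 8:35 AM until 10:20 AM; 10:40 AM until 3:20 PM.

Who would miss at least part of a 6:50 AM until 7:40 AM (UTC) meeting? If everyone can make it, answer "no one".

Lila, Ugo, Vanya

Lila in UTC: 06:15-07:15, 07:25-10:45, 14:35-16:40 (add 6h to convert from UTC-6).
Ugo in UTC: 07:10-11:35.
Vanya in UTC: 09:25-11:50, 17:05-18:00 (add 5h to convert from UTC-5).
Alice in UTC: 06:00-08:15, 10:15-13:00.
Leo in UTC: 06:35-08:20, 08:40-13:20 (subtract 2h to convert from UTC+2).
Lila: not fully free for 06:50-07:40. Ugo: not fully free for 06:50-07:40. Vanya: not fully free for 06:50-07:40. Alice: free for 06:50-07:40. Leo: free for 06:50-07:40.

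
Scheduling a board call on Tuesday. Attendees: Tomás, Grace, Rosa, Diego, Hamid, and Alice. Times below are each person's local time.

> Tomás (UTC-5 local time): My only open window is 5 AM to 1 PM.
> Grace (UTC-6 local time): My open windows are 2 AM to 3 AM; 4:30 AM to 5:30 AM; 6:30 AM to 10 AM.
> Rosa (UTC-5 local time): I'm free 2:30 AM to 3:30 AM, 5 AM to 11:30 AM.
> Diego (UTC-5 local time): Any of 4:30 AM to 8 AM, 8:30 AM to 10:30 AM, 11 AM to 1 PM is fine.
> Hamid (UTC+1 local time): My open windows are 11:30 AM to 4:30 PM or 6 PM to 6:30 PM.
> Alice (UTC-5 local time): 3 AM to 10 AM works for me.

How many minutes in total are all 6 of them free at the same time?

180

Tomás in UTC: 10:00-18:00 (add 5h to convert from UTC-5).
Grace in UTC: 08:00-09:00, 10:30-11:30, 12:30-16:00 (add 6h to convert from UTC-6).
Rosa in UTC: 07:30-08:30, 10:00-16:30 (add 5h to convert from UTC-5).
Diego in UTC: 09:30-13:00, 13:30-15:30, 16:00-18:00 (add 5h to convert from UTC-5).
Hamid in UTC: 10:30-15:30, 17:00-17:30 (subtract 1h to convert from UTC+1).
Alice in UTC: 08:00-15:00 (add 5h to convert from UTC-5).
Tomás ∩ Grace: 10:30-11:30, 12:30-16:00.
Tomás ∩ Grace ∩ Rosa: 10:30-11:30, 12:30-16:00.
Tomás ∩ Grace ∩ Rosa ∩ Diego: 10:30-11:30, 12:30-13:00, 13:30-15:30.
Tomás ∩ Grace ∩ Rosa ∩ Diego ∩ Hamid: 10:30-11:30, 12:30-13:00, 13:30-15:30.
Tomás ∩ Grace ∩ Rosa ∩ Diego ∩ Hamid ∩ Alice: 10:30-11:30, 12:30-13:00, 13:30-15:00.
Summing the common windows: 60 + 30 + 90 = 180 minutes.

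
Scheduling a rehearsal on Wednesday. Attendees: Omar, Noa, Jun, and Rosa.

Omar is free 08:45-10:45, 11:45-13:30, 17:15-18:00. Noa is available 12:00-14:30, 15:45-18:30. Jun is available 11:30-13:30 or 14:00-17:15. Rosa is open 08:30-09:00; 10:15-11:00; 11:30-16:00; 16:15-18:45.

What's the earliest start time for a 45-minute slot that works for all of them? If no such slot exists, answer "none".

12:00

Omar ∩ Noa: 12:00-13:30, 17:15-18:00.
Omar ∩ Noa ∩ Jun: 12:00-13:30.
Omar ∩ Noa ∩ Jun ∩ Rosa: 12:00-13:30.
The first common window of at least 45 minutes is 12:00-13:30, so the earliest start is 12:00.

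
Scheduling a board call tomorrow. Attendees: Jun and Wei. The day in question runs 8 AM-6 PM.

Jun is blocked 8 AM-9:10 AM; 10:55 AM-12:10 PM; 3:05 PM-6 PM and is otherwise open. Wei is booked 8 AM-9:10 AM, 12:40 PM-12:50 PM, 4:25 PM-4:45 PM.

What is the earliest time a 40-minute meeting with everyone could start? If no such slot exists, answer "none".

Jun free: 09:10-10:55, 12:10-15:05 (invert busy blocks within the working day).
Wei free: 09:10-12:40, 12:50-16:25, 16:45-18:00 (invert busy blocks within the working day).
Jun ∩ Wei: 09:10-10:55, 12:10-12:40, 12:50-15:05.
The first common window of at least 40 minutes is 09:10-10:55, so the earliest start is 09:10.

09:10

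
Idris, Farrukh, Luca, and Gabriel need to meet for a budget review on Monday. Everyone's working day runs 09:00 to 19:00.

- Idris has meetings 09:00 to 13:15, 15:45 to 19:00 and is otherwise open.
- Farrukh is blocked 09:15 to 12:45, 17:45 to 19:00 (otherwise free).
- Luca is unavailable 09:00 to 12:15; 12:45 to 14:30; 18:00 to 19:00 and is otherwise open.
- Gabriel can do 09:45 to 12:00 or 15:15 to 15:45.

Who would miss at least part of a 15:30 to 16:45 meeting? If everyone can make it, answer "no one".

Idris free: 13:15-15:45 (invert busy blocks within the working day).
Farrukh free: 09:00-09:15, 12:45-17:45 (invert busy blocks within the working day).
Luca free: 12:15-12:45, 14:30-18:00 (invert busy blocks within the working day).
Gabriel free: 09:45-12:00, 15:15-15:45.
Idris: not fully free for 15:30-16:45. Farrukh: free for 15:30-16:45. Luca: free for 15:30-16:45. Gabriel: not fully free for 15:30-16:45.

Gabriel, Idris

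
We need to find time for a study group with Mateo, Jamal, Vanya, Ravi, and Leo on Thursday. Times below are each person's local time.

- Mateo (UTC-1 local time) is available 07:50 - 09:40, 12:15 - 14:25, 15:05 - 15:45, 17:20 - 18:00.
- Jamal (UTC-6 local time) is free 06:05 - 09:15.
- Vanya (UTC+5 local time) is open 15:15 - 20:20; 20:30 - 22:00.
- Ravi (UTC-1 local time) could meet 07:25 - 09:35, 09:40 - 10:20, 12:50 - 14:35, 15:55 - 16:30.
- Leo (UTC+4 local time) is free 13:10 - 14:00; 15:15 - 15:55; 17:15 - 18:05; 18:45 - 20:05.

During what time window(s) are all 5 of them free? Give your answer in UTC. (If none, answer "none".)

Mateo in UTC: 08:50-10:40, 13:15-15:25, 16:05-16:45, 18:20-19:00 (add 1h to convert from UTC-1).
Jamal in UTC: 12:05-15:15 (add 6h to convert from UTC-6).
Vanya in UTC: 10:15-15:20, 15:30-17:00 (subtract 5h to convert from UTC+5).
Ravi in UTC: 08:25-10:35, 10:40-11:20, 13:50-15:35, 16:55-17:30 (add 1h to convert from UTC-1).
Leo in UTC: 09:10-10:00, 11:15-11:55, 13:15-14:05, 14:45-16:05 (subtract 4h to convert from UTC+4).
Mateo ∩ Jamal: 13:15-15:15.
Mateo ∩ Jamal ∩ Vanya: 13:15-15:15.
Mateo ∩ Jamal ∩ Vanya ∩ Ravi: 13:50-15:15.
Mateo ∩ Jamal ∩ Vanya ∩ Ravi ∩ Leo: 13:50-14:05, 14:45-15:15.

13:50-14:05, 14:45-15:15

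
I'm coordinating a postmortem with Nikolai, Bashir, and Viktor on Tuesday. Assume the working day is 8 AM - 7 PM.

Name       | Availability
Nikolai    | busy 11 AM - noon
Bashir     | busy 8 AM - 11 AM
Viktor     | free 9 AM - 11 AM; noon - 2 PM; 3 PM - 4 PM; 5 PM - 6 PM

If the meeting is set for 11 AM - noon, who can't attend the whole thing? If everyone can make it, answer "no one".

Nikolai free: 08:00-11:00, 12:00-19:00 (invert busy blocks within the working day).
Bashir free: 11:00-19:00 (invert busy blocks within the working day).
Viktor free: 09:00-11:00, 12:00-14:00, 15:00-16:00, 17:00-18:00.
Nikolai: not fully free for 11:00-12:00. Bashir: free for 11:00-12:00. Viktor: not fully free for 11:00-12:00.

Nikolai, Viktor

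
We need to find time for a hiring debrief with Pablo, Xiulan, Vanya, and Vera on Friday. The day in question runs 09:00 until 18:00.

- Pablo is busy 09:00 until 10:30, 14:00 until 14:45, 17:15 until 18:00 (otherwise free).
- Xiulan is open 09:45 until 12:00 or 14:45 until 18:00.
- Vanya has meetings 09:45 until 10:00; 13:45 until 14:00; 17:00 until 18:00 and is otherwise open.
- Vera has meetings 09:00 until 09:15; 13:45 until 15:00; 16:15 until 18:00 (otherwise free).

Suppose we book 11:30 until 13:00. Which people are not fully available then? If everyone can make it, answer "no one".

Xiulan

Pablo free: 10:30-14:00, 14:45-17:15 (invert busy blocks within the working day).
Xiulan free: 09:45-12:00, 14:45-18:00.
Vanya free: 09:00-09:45, 10:00-13:45, 14:00-17:00 (invert busy blocks within the working day).
Vera free: 09:15-13:45, 15:00-16:15 (invert busy blocks within the working day).
Pablo: free for 11:30-13:00. Xiulan: not fully free for 11:30-13:00. Vanya: free for 11:30-13:00. Vera: free for 11:30-13:00.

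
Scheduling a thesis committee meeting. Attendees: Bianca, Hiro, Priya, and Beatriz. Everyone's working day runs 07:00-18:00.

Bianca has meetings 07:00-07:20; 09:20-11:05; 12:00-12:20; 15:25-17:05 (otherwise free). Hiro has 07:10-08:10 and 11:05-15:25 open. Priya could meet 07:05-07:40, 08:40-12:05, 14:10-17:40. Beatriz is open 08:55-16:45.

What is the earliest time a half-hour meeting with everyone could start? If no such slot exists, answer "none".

Bianca free: 07:20-09:20, 11:05-12:00, 12:20-15:25, 17:05-18:00 (invert busy blocks within the working day).
Hiro free: 07:10-08:10, 11:05-15:25.
Priya free: 07:05-07:40, 08:40-12:05, 14:10-17:40.
Beatriz free: 08:55-16:45.
Bianca ∩ Hiro: 07:20-08:10, 11:05-12:00, 12:20-15:25.
Bianca ∩ Hiro ∩ Priya: 07:20-07:40, 11:05-12:00, 14:10-15:25.
Bianca ∩ Hiro ∩ Priya ∩ Beatriz: 11:05-12:00, 14:10-15:25.
Those are the intersection windows.
The first common window of at least 30 minutes is 11:05-12:00, so the earliest start is 11:05.

11:05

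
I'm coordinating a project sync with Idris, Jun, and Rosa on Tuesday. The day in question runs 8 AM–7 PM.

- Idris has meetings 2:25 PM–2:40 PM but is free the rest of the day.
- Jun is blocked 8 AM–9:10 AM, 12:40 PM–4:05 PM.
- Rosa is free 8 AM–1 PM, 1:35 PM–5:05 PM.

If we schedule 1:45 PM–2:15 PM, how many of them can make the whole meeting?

2

Idris free: 08:00-14:25, 14:40-19:00 (invert busy blocks within the working day).
Jun free: 09:10-12:40, 16:05-19:00 (invert busy blocks within the working day).
Rosa free: 08:00-13:00, 13:35-17:05.
Idris and Rosa can make the full 13:45-14:15 slot — that's 2.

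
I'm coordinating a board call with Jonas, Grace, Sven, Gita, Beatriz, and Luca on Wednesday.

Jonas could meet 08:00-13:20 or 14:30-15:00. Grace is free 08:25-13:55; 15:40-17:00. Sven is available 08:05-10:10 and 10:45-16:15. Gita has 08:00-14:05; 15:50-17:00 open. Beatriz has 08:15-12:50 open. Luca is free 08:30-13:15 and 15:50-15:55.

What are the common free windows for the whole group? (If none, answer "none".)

08:30-10:10, 10:45-12:50

Jonas ∩ Grace: 08:25-13:20.
Jonas ∩ Grace ∩ Sven: 08:25-10:10, 10:45-13:20.
Jonas ∩ Grace ∩ Sven ∩ Gita: 08:25-10:10, 10:45-13:20.
Jonas ∩ Grace ∩ Sven ∩ Gita ∩ Beatriz: 08:25-10:10, 10:45-12:50.
Jonas ∩ Grace ∩ Sven ∩ Gita ∩ Beatriz ∩ Luca: 08:30-10:10, 10:45-12:50.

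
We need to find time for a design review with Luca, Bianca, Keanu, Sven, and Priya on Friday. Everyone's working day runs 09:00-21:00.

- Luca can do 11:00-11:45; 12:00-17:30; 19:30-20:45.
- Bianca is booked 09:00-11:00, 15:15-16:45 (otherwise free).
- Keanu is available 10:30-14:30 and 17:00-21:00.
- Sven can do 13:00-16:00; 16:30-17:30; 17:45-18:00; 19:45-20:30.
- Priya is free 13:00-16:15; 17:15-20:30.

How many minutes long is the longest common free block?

90

Luca free: 11:00-11:45, 12:00-17:30, 19:30-20:45.
Bianca free: 11:00-15:15, 16:45-21:00 (invert busy blocks within the working day).
Keanu free: 10:30-14:30, 17:00-21:00.
Sven free: 13:00-16:00, 16:30-17:30, 17:45-18:00, 19:45-20:30.
Priya free: 13:00-16:15, 17:15-20:30.
Luca ∩ Bianca: 11:00-11:45, 12:00-15:15, 16:45-17:30, 19:30-20:45.
Luca ∩ Bianca ∩ Keanu: 11:00-11:45, 12:00-14:30, 17:00-17:30, 19:30-20:45.
Luca ∩ Bianca ∩ Keanu ∩ Sven: 13:00-14:30, 17:00-17:30, 19:45-20:30.
Luca ∩ Bianca ∩ Keanu ∩ Sven ∩ Priya: 13:00-14:30, 17:15-17:30, 19:45-20:30.
The longest is 13:00-14:30 at 90 minutes.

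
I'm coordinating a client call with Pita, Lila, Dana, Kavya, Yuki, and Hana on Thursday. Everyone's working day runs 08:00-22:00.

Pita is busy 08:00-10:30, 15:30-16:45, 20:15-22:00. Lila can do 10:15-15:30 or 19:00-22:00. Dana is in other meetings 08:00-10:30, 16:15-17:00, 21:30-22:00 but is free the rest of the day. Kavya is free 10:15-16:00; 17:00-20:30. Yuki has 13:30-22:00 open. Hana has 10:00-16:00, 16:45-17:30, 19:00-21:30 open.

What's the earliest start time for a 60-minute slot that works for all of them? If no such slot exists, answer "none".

13:30

Pita free: 10:30-15:30, 16:45-20:15 (invert busy blocks within the working day).
Lila free: 10:15-15:30, 19:00-22:00.
Dana free: 10:30-16:15, 17:00-21:30 (invert busy blocks within the working day).
Kavya free: 10:15-16:00, 17:00-20:30.
Yuki free: 13:30-22:00.
Hana free: 10:00-16:00, 16:45-17:30, 19:00-21:30.
Pita ∩ Lila: 10:30-15:30, 19:00-20:15.
Pita ∩ Lila ∩ Dana: 10:30-15:30, 19:00-20:15.
Pita ∩ Lila ∩ Dana ∩ Kavya: 10:30-15:30, 19:00-20:15.
Pita ∩ Lila ∩ Dana ∩ Kavya ∩ Yuki: 13:30-15:30, 19:00-20:15.
Pita ∩ Lila ∩ Dana ∩ Kavya ∩ Yuki ∩ Hana: 13:30-15:30, 19:00-20:15.
The first common window of at least 60 minutes is 13:30-15:30, so the earliest start is 13:30.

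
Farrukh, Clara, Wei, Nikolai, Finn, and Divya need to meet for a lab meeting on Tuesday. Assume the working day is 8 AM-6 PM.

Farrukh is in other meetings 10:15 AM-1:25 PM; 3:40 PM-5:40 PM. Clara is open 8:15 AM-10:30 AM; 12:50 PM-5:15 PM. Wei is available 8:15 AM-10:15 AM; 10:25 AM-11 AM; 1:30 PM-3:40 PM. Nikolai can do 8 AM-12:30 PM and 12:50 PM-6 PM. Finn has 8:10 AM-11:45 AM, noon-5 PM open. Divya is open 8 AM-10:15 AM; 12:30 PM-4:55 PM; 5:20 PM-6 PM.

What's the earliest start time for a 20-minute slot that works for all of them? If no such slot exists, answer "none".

Farrukh free: 08:00-10:15, 13:25-15:40, 17:40-18:00 (invert busy blocks within the working day).
Clara free: 08:15-10:30, 12:50-17:15.
Wei free: 08:15-10:15, 10:25-11:00, 13:30-15:40.
Nikolai free: 08:00-12:30, 12:50-18:00.
Finn free: 08:10-11:45, 12:00-17:00.
Divya free: 08:00-10:15, 12:30-16:55, 17:20-18:00.
Farrukh ∩ Clara: 08:15-10:15, 13:25-15:40.
Farrukh ∩ Clara ∩ Wei: 08:15-10:15, 13:30-15:40.
Farrukh ∩ Clara ∩ Wei ∩ Nikolai: 08:15-10:15, 13:30-15:40.
Farrukh ∩ Clara ∩ Wei ∩ Nikolai ∩ Finn: 08:15-10:15, 13:30-15:40.
Farrukh ∩ Clara ∩ Wei ∩ Nikolai ∩ Finn ∩ Divya: 08:15-10:15, 13:30-15:40.
So the common availability across everyone is 08:15-10:15, 13:30-15:40.
The first common window of at least 20 minutes is 08:15-10:15, so the earliest start is 08:15.

08:15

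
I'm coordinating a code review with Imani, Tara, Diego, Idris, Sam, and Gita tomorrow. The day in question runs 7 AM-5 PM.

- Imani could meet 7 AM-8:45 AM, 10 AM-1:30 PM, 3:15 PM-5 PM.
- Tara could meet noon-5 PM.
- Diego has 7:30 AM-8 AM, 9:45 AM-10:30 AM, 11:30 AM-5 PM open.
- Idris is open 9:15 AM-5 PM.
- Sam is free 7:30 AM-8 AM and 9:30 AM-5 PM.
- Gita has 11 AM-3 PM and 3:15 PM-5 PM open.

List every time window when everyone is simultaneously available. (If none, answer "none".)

12:00-13:30, 15:15-17:00

Imani ∩ Tara: 12:00-13:30, 15:15-17:00.
Imani ∩ Tara ∩ Diego: 12:00-13:30, 15:15-17:00.
Imani ∩ Tara ∩ Diego ∩ Idris: 12:00-13:30, 15:15-17:00.
Imani ∩ Tara ∩ Diego ∩ Idris ∩ Sam: 12:00-13:30, 15:15-17:00.
Imani ∩ Tara ∩ Diego ∩ Idris ∩ Sam ∩ Gita: 12:00-13:30, 15:15-17:00.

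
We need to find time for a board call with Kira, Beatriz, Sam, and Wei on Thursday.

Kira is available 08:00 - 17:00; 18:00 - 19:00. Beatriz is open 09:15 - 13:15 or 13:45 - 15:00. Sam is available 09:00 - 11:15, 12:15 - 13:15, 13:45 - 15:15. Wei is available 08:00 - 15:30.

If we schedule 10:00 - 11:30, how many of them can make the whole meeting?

Kira, Beatriz, and Wei can make the full 10:00-11:30 slot — that's 3.

3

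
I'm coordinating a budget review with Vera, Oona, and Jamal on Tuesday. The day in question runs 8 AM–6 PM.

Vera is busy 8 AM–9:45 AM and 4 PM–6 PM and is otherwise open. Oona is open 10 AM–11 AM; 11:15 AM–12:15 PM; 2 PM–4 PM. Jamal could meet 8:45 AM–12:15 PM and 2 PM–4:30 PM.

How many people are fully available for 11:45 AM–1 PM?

1

Vera free: 09:45-16:00 (invert busy blocks within the working day).
Oona free: 10:00-11:00, 11:15-12:15, 14:00-16:00.
Jamal free: 08:45-12:15, 14:00-16:30.
Vera can make the full 11:45-13:00 slot — that's 1.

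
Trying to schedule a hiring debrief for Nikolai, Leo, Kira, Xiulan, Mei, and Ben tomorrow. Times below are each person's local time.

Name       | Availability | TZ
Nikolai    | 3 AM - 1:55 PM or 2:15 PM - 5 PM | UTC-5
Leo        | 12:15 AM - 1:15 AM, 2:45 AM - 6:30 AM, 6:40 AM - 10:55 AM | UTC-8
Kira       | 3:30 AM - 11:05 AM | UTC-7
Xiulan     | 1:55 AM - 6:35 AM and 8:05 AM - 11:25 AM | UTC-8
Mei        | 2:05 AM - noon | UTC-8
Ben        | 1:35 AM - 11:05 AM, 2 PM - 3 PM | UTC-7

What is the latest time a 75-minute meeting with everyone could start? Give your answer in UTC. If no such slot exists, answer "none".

16:50

Nikolai in UTC: 08:00-18:55, 19:15-22:00 (add 5h to convert from UTC-5).
Leo in UTC: 08:15-09:15, 10:45-14:30, 14:40-18:55 (add 8h to convert from UTC-8).
Kira in UTC: 10:30-18:05 (add 7h to convert from UTC-7).
Xiulan in UTC: 09:55-14:35, 16:05-19:25 (add 8h to convert from UTC-8).
Mei in UTC: 10:05-20:00 (add 8h to convert from UTC-8).
Ben in UTC: 08:35-18:05, 21:00-22:00 (add 7h to convert from UTC-7).
Nikolai ∩ Leo: 08:15-09:15, 10:45-14:30, 14:40-18:55.
Nikolai ∩ Leo ∩ Kira: 10:45-14:30, 14:40-18:05.
Nikolai ∩ Leo ∩ Kira ∩ Xiulan: 10:45-14:30, 16:05-18:05.
Nikolai ∩ Leo ∩ Kira ∩ Xiulan ∩ Mei: 10:45-14:30, 16:05-18:05.
Nikolai ∩ Leo ∩ Kira ∩ Xiulan ∩ Mei ∩ Ben: 10:45-14:30, 16:05-18:05.
The last common window of at least 75 minutes is 16:05-18:05; a 75-minute meeting can start as late as 16:50 and still end by 18:05.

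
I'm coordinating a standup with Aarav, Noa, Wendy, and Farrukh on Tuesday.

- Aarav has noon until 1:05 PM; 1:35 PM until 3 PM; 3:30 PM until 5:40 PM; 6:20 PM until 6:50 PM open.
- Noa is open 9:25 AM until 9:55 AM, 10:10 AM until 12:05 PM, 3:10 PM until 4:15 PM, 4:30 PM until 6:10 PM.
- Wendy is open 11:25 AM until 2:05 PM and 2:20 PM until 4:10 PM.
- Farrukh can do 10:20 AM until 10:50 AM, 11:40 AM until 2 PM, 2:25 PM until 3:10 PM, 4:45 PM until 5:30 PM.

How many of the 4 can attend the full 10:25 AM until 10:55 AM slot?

Noa can make the full 10:25-10:55 slot — that's 1.

1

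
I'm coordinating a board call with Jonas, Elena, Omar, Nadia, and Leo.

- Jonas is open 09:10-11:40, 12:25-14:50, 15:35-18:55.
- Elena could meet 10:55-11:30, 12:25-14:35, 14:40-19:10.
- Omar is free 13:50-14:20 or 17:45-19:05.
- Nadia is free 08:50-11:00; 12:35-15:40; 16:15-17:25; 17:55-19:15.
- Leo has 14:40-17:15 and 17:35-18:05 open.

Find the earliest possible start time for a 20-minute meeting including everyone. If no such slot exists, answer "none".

Jonas ∩ Elena: 10:55-11:30, 12:25-14:35, 14:40-14:50, 15:35-18:55.
Jonas ∩ Elena ∩ Omar: 13:50-14:20, 17:45-18:55.
Jonas ∩ Elena ∩ Omar ∩ Nadia: 13:50-14:20, 17:55-18:55.
Jonas ∩ Elena ∩ Omar ∩ Nadia ∩ Leo: 17:55-18:05.
No common window is at least 20 minutes long.

none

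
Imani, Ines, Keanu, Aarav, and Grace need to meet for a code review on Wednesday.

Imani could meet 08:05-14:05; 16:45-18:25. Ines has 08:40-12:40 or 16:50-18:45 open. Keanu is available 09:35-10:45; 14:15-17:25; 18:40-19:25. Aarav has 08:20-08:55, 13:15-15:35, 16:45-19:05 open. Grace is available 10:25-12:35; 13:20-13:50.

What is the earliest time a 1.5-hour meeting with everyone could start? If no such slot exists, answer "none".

Imani ∩ Ines: 08:40-12:40, 16:50-18:25.
Imani ∩ Ines ∩ Keanu: 09:35-10:45, 16:50-17:25.
Imani ∩ Ines ∩ Keanu ∩ Aarav: 16:50-17:25.
Imani ∩ Ines ∩ Keanu ∩ Aarav ∩ Grace: ∅.
There is no time when everyone is free.
No common window is at least 90 minutes long.

none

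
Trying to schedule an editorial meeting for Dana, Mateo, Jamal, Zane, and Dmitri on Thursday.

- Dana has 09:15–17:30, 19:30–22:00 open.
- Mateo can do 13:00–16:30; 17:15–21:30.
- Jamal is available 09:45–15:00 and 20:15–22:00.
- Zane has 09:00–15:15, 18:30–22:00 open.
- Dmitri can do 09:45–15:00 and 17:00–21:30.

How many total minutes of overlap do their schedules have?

Dana ∩ Mateo: 13:00-16:30, 17:15-17:30, 19:30-21:30.
Dana ∩ Mateo ∩ Jamal: 13:00-15:00, 20:15-21:30.
Dana ∩ Mateo ∩ Jamal ∩ Zane: 13:00-15:00, 20:15-21:30.
Dana ∩ Mateo ∩ Jamal ∩ Zane ∩ Dmitri: 13:00-15:00, 20:15-21:30.
So the common availability across everyone is 13:00-15:00, 20:15-21:30.
Summing the common windows: 120 + 75 = 195 minutes.

195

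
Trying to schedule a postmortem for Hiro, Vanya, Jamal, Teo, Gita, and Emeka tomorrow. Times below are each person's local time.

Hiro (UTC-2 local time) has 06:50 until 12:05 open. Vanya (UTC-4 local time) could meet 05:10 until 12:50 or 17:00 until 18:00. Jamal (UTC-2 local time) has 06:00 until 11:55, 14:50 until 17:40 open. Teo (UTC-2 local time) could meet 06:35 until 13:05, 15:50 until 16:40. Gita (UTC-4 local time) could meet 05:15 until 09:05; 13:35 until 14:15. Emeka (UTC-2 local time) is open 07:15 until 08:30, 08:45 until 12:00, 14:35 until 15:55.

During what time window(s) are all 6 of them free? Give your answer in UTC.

09:15-10:30, 10:45-13:05

Hiro in UTC: 08:50-14:05 (add 2h to convert from UTC-2).
Vanya in UTC: 09:10-16:50, 21:00-22:00 (add 4h to convert from UTC-4).
Jamal in UTC: 08:00-13:55, 16:50-19:40 (add 2h to convert from UTC-2).
Teo in UTC: 08:35-15:05, 17:50-18:40 (add 2h to convert from UTC-2).
Gita in UTC: 09:15-13:05, 17:35-18:15 (add 4h to convert from UTC-4).
Emeka in UTC: 09:15-10:30, 10:45-14:00, 16:35-17:55 (add 2h to convert from UTC-2).
Hiro ∩ Vanya: 09:10-14:05.
Hiro ∩ Vanya ∩ Jamal: 09:10-13:55.
Hiro ∩ Vanya ∩ Jamal ∩ Teo: 09:10-13:55.
Hiro ∩ Vanya ∩ Jamal ∩ Teo ∩ Gita: 09:15-13:05.
Hiro ∩ Vanya ∩ Jamal ∩ Teo ∩ Gita ∩ Emeka: 09:15-10:30, 10:45-13:05.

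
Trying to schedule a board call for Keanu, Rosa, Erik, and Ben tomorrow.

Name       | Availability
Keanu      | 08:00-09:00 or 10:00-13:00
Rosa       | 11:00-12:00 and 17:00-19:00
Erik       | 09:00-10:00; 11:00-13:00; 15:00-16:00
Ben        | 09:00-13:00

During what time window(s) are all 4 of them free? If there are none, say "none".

Keanu ∩ Rosa: 11:00-12:00.
Keanu ∩ Rosa ∩ Erik: 11:00-12:00.
Keanu ∩ Rosa ∩ Erik ∩ Ben: 11:00-12:00.

11:00-12:00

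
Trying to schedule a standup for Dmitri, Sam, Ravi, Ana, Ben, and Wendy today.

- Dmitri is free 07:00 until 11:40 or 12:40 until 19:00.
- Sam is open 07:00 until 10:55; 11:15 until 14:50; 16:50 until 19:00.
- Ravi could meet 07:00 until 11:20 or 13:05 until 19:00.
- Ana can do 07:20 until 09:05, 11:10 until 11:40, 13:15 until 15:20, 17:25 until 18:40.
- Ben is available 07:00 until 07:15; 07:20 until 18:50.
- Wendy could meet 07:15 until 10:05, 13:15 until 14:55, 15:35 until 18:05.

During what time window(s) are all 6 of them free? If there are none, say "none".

Dmitri ∩ Sam: 07:00-10:55, 11:15-11:40, 12:40-14:50, 16:50-19:00.
Dmitri ∩ Sam ∩ Ravi: 07:00-10:55, 11:15-11:20, 13:05-14:50, 16:50-19:00.
Dmitri ∩ Sam ∩ Ravi ∩ Ana: 07:20-09:05, 11:15-11:20, 13:15-14:50, 17:25-18:40.
Dmitri ∩ Sam ∩ Ravi ∩ Ana ∩ Ben: 07:20-09:05, 11:15-11:20, 13:15-14:50, 17:25-18:40.
Dmitri ∩ Sam ∩ Ravi ∩ Ana ∩ Ben ∩ Wendy: 07:20-09:05, 13:15-14:50, 17:25-18:05.

07:20-09:05, 13:15-14:50, 17:25-18:05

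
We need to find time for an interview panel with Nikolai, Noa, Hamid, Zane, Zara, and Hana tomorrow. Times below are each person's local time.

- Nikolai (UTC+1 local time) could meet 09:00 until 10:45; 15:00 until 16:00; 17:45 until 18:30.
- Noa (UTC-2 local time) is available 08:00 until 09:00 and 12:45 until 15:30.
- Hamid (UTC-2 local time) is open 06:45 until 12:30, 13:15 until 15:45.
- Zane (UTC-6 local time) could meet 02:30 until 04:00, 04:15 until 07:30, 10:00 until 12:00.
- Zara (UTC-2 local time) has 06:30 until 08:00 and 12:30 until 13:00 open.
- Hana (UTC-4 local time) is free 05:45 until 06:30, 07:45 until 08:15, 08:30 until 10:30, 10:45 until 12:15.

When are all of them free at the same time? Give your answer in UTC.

none

Nikolai in UTC: 08:00-09:45, 14:00-15:00, 16:45-17:30 (subtract 1h to convert from UTC+1).
Noa in UTC: 10:00-11:00, 14:45-17:30 (add 2h to convert from UTC-2).
Hamid in UTC: 08:45-14:30, 15:15-17:45 (add 2h to convert from UTC-2).
Zane in UTC: 08:30-10:00, 10:15-13:30, 16:00-18:00 (add 6h to convert from UTC-6).
Zara in UTC: 08:30-10:00, 14:30-15:00 (add 2h to convert from UTC-2).
Hana in UTC: 09:45-10:30, 11:45-12:15, 12:30-14:30, 14:45-16:15 (add 4h to convert from UTC-4).
Nikolai ∩ Noa: 14:45-15:00, 16:45-17:30.
Nikolai ∩ Noa ∩ Hamid: 16:45-17:30.
Nikolai ∩ Noa ∩ Hamid ∩ Zane: 16:45-17:30.
Nikolai ∩ Noa ∩ Hamid ∩ Zane ∩ Zara: ∅.
Nikolai ∩ Noa ∩ Hamid ∩ Zane ∩ Zara ∩ Hana: ∅.
There is no time when everyone is free.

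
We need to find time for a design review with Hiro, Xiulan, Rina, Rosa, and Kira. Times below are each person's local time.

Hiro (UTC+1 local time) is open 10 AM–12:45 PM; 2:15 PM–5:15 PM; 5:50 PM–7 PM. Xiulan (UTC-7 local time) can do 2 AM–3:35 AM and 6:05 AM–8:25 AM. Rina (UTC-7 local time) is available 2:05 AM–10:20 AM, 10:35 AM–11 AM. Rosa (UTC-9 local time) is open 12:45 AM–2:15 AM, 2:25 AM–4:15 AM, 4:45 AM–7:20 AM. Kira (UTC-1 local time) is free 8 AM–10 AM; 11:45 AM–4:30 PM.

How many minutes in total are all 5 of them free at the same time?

Hiro in UTC: 09:00-11:45, 13:15-16:15, 16:50-18:00 (subtract 1h to convert from UTC+1).
Xiulan in UTC: 09:00-10:35, 13:05-15:25 (add 7h to convert from UTC-7).
Rina in UTC: 09:05-17:20, 17:35-18:00 (add 7h to convert from UTC-7).
Rosa in UTC: 09:45-11:15, 11:25-13:15, 13:45-16:20 (add 9h to convert from UTC-9).
Kira in UTC: 09:00-11:00, 12:45-17:30 (add 1h to convert from UTC-1).
Hiro ∩ Xiulan: 09:00-10:35, 13:15-15:25.
Hiro ∩ Xiulan ∩ Rina: 09:05-10:35, 13:15-15:25.
Hiro ∩ Xiulan ∩ Rina ∩ Rosa: 09:45-10:35, 13:45-15:25.
Hiro ∩ Xiulan ∩ Rina ∩ Rosa ∩ Kira: 09:45-10:35, 13:45-15:25.
Summing the common windows: 50 + 100 = 150 minutes.

150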